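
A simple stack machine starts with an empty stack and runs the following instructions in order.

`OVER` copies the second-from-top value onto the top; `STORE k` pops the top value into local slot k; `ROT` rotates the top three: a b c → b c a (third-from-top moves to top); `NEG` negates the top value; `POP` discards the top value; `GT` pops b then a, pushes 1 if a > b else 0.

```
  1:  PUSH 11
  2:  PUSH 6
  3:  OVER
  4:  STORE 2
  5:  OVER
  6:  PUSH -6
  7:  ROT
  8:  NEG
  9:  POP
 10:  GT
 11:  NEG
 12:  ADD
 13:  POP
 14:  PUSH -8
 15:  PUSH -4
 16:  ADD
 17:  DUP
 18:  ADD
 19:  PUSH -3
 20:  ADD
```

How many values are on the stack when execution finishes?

PUSH 11  11
PUSH 6   11 6
OVER     11 6 11
STORE 2  11 6
OVER     11 6 11
PUSH -6  11 6 11 -6
ROT      11 11 -6 6
NEG      11 11 -6 -6
POP      11 11 -6
GT       11 1
NEG      11 -1
ADD      10
POP      (empty)
PUSH -8  -8
PUSH -4  -8 -4
ADD      -12
DUP      -12 -12
ADD      -24
PUSH -3  -24 -3
ADD      -27

1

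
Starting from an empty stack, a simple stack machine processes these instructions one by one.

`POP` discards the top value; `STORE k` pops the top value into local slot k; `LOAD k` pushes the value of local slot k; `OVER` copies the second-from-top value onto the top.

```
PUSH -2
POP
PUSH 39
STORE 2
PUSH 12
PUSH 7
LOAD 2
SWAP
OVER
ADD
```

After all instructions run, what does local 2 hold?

PUSH -2 → -2
POP     → (empty)
PUSH 39 → 39
STORE 2 → (empty)
PUSH 12 → 12
PUSH 7  → 12 7
LOAD 2  → 12 7 39
SWAP    → 12 39 7
OVER    → 12 39 7 39
ADD     → 12 39 46

39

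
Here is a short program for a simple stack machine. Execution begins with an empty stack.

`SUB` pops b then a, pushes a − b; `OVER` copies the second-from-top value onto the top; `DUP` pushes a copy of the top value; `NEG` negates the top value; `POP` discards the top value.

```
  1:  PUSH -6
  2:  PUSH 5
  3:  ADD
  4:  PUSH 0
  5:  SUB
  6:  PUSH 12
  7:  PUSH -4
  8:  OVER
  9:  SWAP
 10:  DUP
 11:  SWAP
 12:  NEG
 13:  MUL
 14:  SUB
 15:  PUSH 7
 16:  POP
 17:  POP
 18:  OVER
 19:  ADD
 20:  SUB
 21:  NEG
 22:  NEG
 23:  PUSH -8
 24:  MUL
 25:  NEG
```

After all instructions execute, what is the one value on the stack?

PUSH -6  [-6]
PUSH 5   [-6, 5]
ADD      [-1]
PUSH 0   [-1, 0]
SUB      [-1]
PUSH 12  [-1, 12]
PUSH -4  [-1, 12, -4]
OVER     [-1, 12, -4, 12]
SWAP     [-1, 12, 12, -4]
DUP      [-1, 12, 12, -4, -4]
SWAP     [-1, 12, 12, -4, -4]
NEG      [-1, 12, 12, -4, 4]
MUL      [-1, 12, 12, -16]
SUB      [-1, 12, 28]
PUSH 7   [-1, 12, 28, 7]
POP      [-1, 12, 28]
POP      [-1, 12]
OVER     [-1, 12, -1]
ADD      [-1, 11]
SUB      [-12]
NEG      [12]
NEG      [-12]
PUSH -8  [-12, -8]
MUL      [96]
NEG      [-96]

-96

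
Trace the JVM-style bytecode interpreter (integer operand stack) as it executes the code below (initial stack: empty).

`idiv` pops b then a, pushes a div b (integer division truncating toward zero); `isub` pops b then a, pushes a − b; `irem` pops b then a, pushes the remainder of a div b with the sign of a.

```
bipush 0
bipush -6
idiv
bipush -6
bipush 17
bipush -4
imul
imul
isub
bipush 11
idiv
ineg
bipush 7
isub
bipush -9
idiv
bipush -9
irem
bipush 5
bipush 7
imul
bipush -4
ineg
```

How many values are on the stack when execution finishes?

3

bipush 0  : 0
bipush -6 : 0 -6
idiv      : 0
bipush -6 : 0 -6
bipush 17 : 0 -6 17
bipush -4 : 0 -6 17 -4
imul      : 0 -6 -68
imul      : 0 408
isub      : -408
bipush 11 : -408 11
idiv      : -37
ineg      : 37
bipush 7  : 37 7
isub      : 30
bipush -9 : 30 -9
idiv      : -3
bipush -9 : -3 -9
irem      : -3
bipush 5  : -3 5
bipush 7  : -3 5 7
imul      : -3 35
bipush -4 : -3 35 -4
ineg      : -3 35 4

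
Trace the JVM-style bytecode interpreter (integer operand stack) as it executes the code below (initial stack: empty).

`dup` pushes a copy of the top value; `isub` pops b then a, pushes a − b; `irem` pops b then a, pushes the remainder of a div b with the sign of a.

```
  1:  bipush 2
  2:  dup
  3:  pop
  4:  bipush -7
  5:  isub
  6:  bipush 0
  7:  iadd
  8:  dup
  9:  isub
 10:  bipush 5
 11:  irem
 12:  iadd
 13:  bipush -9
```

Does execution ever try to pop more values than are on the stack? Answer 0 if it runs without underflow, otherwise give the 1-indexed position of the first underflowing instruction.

12

bipush 2   2
dup        2 2
pop        2
bipush -7  2 -7
isub       9
bipush 0   9 0
iadd       9
dup        9 9
isub       0
bipush 5   0 5
irem       0
iadd  — needs 2 operands, stack has 1 → underflow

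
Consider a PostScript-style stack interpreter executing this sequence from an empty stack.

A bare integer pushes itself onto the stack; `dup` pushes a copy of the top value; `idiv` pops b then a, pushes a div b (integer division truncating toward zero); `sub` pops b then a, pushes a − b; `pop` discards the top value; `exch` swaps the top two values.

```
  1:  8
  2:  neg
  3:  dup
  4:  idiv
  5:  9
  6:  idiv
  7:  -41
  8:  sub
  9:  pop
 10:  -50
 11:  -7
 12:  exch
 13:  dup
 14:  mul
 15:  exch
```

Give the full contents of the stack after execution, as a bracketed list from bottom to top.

8     [8]
neg   [-8]
dup   [-8, -8]
idiv  [1]
9     [1, 9]
idiv  [0]
-41   [0, -41]
sub   [41]
pop   []
-50   [-50]
-7    [-50, -7]
exch  [-7, -50]
dup   [-7, -50, -50]
mul   [-7, 2500]
exch  [2500, -7]

[2500, -7]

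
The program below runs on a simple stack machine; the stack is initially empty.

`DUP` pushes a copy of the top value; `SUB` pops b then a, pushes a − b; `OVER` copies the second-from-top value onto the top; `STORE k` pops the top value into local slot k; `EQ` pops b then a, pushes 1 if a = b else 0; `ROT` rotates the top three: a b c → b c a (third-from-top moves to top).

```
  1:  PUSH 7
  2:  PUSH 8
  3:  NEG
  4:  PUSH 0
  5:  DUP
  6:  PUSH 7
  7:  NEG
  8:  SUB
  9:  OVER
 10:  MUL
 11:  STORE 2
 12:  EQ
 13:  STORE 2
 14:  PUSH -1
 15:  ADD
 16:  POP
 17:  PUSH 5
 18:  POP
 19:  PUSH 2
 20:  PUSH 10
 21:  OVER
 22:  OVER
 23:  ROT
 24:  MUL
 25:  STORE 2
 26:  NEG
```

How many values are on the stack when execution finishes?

2

PUSH 7  : 7
PUSH 8  : 7 8
NEG     : 7 -8
PUSH 0  : 7 -8 0
DUP     : 7 -8 0 0
PUSH 7  : 7 -8 0 0 7
NEG     : 7 -8 0 0 -7
SUB     : 7 -8 0 7
OVER    : 7 -8 0 7 0
MUL     : 7 -8 0 0
STORE 2 : 7 -8 0
EQ      : 7 0
STORE 2 : 7
PUSH -1 : 7 -1
ADD     : 6
POP     : (empty)
PUSH 5  : 5
POP     : (empty)
PUSH 2  : 2
PUSH 10 : 2 10
OVER    : 2 10 2
OVER    : 2 10 2 10
ROT     : 2 2 10 10
MUL     : 2 2 100
STORE 2 : 2 2
NEG     : 2 -2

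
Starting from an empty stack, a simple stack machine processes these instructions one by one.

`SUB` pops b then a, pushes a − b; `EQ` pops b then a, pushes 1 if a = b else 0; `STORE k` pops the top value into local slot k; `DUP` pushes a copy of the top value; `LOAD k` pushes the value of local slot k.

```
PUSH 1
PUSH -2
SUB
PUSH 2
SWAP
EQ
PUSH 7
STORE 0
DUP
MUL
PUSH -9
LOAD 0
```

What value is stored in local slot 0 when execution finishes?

7

PUSH 1   1
PUSH -2  1 -2
SUB      3
PUSH 2   3 2
SWAP     2 3
EQ       0
PUSH 7   0 7
STORE 0  0
DUP      0 0
MUL      0
PUSH -9  0 -9
LOAD 0   0 -9 7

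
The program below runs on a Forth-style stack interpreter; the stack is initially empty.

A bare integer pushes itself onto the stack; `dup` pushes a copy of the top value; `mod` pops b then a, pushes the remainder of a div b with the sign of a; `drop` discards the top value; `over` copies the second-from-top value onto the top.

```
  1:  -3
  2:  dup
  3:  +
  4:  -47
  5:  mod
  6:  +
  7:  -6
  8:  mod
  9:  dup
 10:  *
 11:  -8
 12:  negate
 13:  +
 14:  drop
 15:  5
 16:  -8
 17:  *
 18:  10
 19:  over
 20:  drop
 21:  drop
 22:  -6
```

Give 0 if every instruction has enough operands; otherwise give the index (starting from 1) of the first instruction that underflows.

-3   [-3]
dup  [-3, -3]
+    [-6]
-47  [-6, -47]
mod  [-6]
+  — needs 2 operands, stack has 1 → underflow

6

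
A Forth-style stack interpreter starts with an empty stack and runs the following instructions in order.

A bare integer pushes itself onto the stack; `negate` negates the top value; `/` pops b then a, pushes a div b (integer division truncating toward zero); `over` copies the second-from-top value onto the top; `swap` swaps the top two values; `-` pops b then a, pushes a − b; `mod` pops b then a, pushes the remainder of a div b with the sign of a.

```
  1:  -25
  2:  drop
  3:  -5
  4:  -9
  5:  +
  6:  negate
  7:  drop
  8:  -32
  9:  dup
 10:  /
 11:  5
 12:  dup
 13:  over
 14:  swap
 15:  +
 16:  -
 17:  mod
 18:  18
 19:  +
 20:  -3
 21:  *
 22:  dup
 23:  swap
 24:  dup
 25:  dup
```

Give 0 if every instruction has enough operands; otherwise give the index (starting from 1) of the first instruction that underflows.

-25    : -25
drop   : (empty)
-5     : -5
-9     : -5 -9
+      : -14
negate : 14
drop   : (empty)
-32    : -32
dup    : -32 -32
/      : 1
5      : 1 5
dup    : 1 5 5
over   : 1 5 5 5
swap   : 1 5 5 5
+      : 1 5 10
-      : 1 -5
mod    : 1
18     : 1 18
+      : 19
-3     : 19 -3
*      : -57
dup    : -57 -57
swap   : -57 -57
dup    : -57 -57 -57
dup    : -57 -57 -57 -57

0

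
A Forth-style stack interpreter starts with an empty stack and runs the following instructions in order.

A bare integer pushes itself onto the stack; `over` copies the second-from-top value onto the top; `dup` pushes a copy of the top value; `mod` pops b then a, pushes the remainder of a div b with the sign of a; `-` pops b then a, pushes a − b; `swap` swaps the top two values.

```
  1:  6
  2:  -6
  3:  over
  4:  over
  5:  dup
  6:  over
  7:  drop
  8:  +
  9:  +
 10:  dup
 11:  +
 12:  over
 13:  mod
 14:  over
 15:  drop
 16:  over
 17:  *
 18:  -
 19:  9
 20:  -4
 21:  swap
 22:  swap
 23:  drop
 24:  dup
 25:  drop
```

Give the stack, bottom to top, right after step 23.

6    → [6]
-6   → [6, -6]
over → [6, -6, 6]
over → [6, -6, 6, -6]
dup  → [6, -6, 6, -6, -6]
over → [6, -6, 6, -6, -6, -6]
drop → [6, -6, 6, -6, -6]
+    → [6, -6, 6, -12]
+    → [6, -6, -6]
dup  → [6, -6, -6, -6]
+    → [6, -6, -12]
over → [6, -6, -12, -6]
mod  → [6, -6, 0]
over → [6, -6, 0, -6]
drop → [6, -6, 0]
over → [6, -6, 0, -6]
*    → [6, -6, 0]
-    → [6, -6]
9    → [6, -6, 9]
-4   → [6, -6, 9, -4]
swap → [6, -6, -4, 9]
swap → [6, -6, 9, -4]
drop → [6, -6, 9]

[6, -6, 9]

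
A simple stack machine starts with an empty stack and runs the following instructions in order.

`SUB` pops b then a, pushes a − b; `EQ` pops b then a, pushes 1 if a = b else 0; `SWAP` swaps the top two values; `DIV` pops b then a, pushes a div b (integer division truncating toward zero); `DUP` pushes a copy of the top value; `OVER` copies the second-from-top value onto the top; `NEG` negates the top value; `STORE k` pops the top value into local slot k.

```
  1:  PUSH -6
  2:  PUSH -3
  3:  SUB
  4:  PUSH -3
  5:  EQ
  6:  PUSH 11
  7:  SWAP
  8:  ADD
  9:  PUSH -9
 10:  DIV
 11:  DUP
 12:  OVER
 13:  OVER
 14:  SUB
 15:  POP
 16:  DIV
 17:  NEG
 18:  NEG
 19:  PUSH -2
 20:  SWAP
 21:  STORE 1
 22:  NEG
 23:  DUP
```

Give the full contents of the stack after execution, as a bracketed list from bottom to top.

[2, 2]

PUSH -6  [-6]
PUSH -3  [-6, -3]
SUB      [-3]
PUSH -3  [-3, -3]
EQ       [1]
PUSH 11  [1, 11]
SWAP     [11, 1]
ADD      [12]
PUSH -9  [12, -9]
DIV      [-1]
DUP      [-1, -1]
OVER     [-1, -1, -1]
OVER     [-1, -1, -1, -1]
SUB      [-1, -1, 0]
POP      [-1, -1]
DIV      [1]
NEG      [-1]
NEG      [1]
PUSH -2  [1, -2]
SWAP     [-2, 1]
STORE 1  [-2]
NEG      [2]
DUP      [2, 2]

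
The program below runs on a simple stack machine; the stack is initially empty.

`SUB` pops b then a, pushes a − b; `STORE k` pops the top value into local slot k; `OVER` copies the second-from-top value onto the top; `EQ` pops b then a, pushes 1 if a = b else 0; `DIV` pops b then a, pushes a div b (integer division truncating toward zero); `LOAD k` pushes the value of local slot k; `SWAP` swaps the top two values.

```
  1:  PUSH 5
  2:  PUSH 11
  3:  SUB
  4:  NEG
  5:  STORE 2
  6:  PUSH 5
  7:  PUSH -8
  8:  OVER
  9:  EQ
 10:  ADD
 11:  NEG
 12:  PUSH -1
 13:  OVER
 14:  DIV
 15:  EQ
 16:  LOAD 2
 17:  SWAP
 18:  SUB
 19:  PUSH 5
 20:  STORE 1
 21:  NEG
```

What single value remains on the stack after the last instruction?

PUSH 5   [5]
PUSH 11  [5, 11]
SUB      [-6]
NEG      [6]
STORE 2  []
PUSH 5   [5]
PUSH -8  [5, -8]
OVER     [5, -8, 5]
EQ       [5, 0]
ADD      [5]
NEG      [-5]
PUSH -1  [-5, -1]
OVER     [-5, -1, -5]
DIV      [-5, 0]
EQ       [0]
LOAD 2   [0, 6]
SWAP     [6, 0]
SUB      [6]
PUSH 5   [6, 5]
STORE 1  [6]
NEG      [-6]

-6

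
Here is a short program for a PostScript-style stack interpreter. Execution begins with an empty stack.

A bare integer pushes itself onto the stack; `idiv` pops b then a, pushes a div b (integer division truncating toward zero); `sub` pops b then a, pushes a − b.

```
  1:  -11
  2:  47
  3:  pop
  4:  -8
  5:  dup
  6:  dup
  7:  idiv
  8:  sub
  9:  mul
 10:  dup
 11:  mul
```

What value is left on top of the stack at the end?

9801

-11  → [-11]
47   → [-11, 47]
pop  → [-11]
-8   → [-11, -8]
dup  → [-11, -8, -8]
dup  → [-11, -8, -8, -8]
idiv → [-11, -8, 1]
sub  → [-11, -9]
mul  → [99]
dup  → [99, 99]
mul  → [9801]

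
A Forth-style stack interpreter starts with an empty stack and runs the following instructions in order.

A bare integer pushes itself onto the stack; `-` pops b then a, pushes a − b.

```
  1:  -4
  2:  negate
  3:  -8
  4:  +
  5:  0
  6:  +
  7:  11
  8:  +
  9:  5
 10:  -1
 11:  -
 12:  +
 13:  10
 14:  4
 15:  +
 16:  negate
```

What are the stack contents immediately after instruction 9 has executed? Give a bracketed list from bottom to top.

[7, 5]

-4      -4
negate  4
-8      4 -8
+       -4
0       -4 0
+       -4
11      -4 11
+       7
5       7 5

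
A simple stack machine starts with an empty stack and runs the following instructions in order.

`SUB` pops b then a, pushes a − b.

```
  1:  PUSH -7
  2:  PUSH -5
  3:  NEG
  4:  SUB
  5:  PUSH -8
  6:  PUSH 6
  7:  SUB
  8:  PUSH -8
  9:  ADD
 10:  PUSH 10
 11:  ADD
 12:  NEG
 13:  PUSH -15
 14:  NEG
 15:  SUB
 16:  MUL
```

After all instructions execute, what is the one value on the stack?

PUSH -7  : [-7]
PUSH -5  : [-7, -5]
NEG      : [-7, 5]
SUB      : [-12]
PUSH -8  : [-12, -8]
PUSH 6   : [-12, -8, 6]
SUB      : [-12, -14]
PUSH -8  : [-12, -14, -8]
ADD      : [-12, -22]
PUSH 10  : [-12, -22, 10]
ADD      : [-12, -12]
NEG      : [-12, 12]
PUSH -15 : [-12, 12, -15]
NEG      : [-12, 12, 15]
SUB      : [-12, -3]
MUL      : [36]

36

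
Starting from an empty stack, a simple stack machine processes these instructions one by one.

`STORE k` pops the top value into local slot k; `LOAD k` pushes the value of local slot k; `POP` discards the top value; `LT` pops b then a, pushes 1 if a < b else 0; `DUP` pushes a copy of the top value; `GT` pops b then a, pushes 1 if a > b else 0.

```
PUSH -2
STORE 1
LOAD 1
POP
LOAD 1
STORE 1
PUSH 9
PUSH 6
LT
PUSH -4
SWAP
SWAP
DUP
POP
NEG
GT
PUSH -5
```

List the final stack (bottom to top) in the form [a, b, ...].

[0, -5]

PUSH -2 : [-2]
STORE 1 : []
LOAD 1  : [-2]
POP     : []
LOAD 1  : [-2]
STORE 1 : []
PUSH 9  : [9]
PUSH 6  : [9, 6]
LT      : [0]
PUSH -4 : [0, -4]
SWAP    : [-4, 0]
SWAP    : [0, -4]
DUP     : [0, -4, -4]
POP     : [0, -4]
NEG     : [0, 4]
GT      : [0]
PUSH -5 : [0, -5]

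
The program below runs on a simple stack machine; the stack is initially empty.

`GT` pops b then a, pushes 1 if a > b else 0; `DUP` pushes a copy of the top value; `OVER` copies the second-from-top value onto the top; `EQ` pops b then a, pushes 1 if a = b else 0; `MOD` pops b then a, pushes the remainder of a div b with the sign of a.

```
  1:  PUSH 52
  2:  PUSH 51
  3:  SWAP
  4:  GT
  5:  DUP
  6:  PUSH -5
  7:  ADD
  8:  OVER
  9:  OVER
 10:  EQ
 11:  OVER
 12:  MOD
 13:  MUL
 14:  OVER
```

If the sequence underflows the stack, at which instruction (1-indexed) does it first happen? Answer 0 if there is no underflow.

0

PUSH 52 -> [52]
PUSH 51 -> [52, 51]
SWAP    -> [51, 52]
GT      -> [0]
DUP     -> [0, 0]
PUSH -5 -> [0, 0, -5]
ADD     -> [0, -5]
OVER    -> [0, -5, 0]
OVER    -> [0, -5, 0, -5]
EQ      -> [0, -5, 0]
OVER    -> [0, -5, 0, -5]
MOD     -> [0, -5, 0]
MUL     -> [0, 0]
OVER    -> [0, 0, 0]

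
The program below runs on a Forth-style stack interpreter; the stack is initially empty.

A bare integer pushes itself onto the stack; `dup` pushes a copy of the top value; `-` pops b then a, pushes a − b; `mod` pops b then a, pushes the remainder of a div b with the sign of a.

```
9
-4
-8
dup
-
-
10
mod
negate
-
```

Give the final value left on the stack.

5

9      -> 9
-4     -> 9 -4
-8     -> 9 -4 -8
dup    -> 9 -4 -8 -8
-      -> 9 -4 0
-      -> 9 -4
10     -> 9 -4 10
mod    -> 9 -4
negate -> 9 4
-      -> 5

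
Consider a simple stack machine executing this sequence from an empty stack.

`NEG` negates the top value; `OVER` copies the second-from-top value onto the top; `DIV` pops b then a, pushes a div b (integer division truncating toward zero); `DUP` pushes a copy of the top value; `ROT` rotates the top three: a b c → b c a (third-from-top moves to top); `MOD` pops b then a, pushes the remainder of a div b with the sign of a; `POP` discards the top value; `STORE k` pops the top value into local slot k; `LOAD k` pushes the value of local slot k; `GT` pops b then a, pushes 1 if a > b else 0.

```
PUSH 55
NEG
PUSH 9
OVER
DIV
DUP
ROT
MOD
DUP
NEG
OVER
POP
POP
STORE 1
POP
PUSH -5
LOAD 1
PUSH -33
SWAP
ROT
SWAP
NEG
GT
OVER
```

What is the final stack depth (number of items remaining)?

3

PUSH 55  -> 55
NEG      -> -55
PUSH 9   -> -55 9
OVER     -> -55 9 -55
DIV      -> -55 0
DUP      -> -55 0 0
ROT      -> 0 0 -55
MOD      -> 0 0
DUP      -> 0 0 0
NEG      -> 0 0 0
OVER     -> 0 0 0 0
POP      -> 0 0 0
POP      -> 0 0
STORE 1  -> 0
POP      -> (empty)
PUSH -5  -> -5
LOAD 1   -> -5 0
PUSH -33 -> -5 0 -33
SWAP     -> -5 -33 0
ROT      -> -33 0 -5
SWAP     -> -33 -5 0
NEG      -> -33 -5 0
GT       -> -33 0
OVER     -> -33 0 -33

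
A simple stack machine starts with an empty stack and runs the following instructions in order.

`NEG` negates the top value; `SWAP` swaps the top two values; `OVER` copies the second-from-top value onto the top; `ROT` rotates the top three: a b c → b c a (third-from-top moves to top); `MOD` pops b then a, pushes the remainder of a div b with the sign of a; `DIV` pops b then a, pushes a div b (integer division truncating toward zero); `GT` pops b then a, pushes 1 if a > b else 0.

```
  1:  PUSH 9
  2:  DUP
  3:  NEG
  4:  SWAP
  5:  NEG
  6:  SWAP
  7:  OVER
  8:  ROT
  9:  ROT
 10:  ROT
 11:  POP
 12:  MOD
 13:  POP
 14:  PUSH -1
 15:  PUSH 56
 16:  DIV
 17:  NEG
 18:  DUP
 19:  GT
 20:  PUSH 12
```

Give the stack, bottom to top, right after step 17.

PUSH 9  → 9
DUP     → 9 9
NEG     → 9 -9
SWAP    → -9 9
NEG     → -9 -9
SWAP    → -9 -9
OVER    → -9 -9 -9
ROT     → -9 -9 -9
ROT     → -9 -9 -9
ROT     → -9 -9 -9
POP     → -9 -9
MOD     → 0
POP     → (empty)
PUSH -1 → -1
PUSH 56 → -1 56
DIV     → 0
NEG     → 0

[0]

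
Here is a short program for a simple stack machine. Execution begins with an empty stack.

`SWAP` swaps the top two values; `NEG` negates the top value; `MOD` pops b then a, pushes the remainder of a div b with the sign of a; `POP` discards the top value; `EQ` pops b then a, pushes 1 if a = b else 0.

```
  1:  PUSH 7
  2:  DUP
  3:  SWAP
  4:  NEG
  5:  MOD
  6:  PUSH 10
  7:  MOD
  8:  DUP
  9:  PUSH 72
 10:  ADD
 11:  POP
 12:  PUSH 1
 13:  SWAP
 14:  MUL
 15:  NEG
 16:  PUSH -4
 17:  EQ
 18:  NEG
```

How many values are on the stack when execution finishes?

PUSH 7  → 7
DUP     → 7 7
SWAP    → 7 7
NEG     → 7 -7
MOD     → 0
PUSH 10 → 0 10
MOD     → 0
DUP     → 0 0
PUSH 72 → 0 0 72
ADD     → 0 72
POP     → 0
PUSH 1  → 0 1
SWAP    → 1 0
MUL     → 0
NEG     → 0
PUSH -4 → 0 -4
EQ      → 0
NEG     → 0

1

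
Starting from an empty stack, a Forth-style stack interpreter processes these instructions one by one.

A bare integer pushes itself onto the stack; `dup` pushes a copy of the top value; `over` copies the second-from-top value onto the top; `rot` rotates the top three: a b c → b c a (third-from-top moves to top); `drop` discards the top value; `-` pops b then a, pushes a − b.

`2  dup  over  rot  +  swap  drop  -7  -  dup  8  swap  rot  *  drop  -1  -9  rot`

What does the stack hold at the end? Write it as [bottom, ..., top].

2    : [2]
dup  : [2, 2]
over : [2, 2, 2]
rot  : [2, 2, 2]
+    : [2, 4]
swap : [4, 2]
drop : [4]
-7   : [4, -7]
-    : [11]
dup  : [11, 11]
8    : [11, 11, 8]
swap : [11, 8, 11]
rot  : [8, 11, 11]
*    : [8, 121]
drop : [8]
-1   : [8, -1]
-9   : [8, -1, -9]
rot  : [-1, -9, 8]

[-1, -9, 8]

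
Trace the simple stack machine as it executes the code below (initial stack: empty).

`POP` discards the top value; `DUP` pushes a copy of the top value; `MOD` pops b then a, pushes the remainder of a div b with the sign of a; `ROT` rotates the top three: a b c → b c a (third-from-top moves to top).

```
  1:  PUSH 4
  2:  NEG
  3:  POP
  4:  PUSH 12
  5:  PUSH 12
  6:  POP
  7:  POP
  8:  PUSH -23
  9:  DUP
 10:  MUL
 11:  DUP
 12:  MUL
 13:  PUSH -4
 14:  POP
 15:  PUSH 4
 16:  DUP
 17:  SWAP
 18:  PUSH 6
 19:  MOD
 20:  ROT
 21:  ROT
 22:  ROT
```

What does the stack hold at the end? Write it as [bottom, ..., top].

[279841, 4, 4]

PUSH 4   : 4
NEG      : -4
POP      : (empty)
PUSH 12  : 12
PUSH 12  : 12 12
POP      : 12
POP      : (empty)
PUSH -23 : -23
DUP      : -23 -23
MUL      : 529
DUP      : 529 529
MUL      : 279841
PUSH -4  : 279841 -4
POP      : 279841
PUSH 4   : 279841 4
DUP      : 279841 4 4
SWAP     : 279841 4 4
PUSH 6   : 279841 4 4 6
MOD      : 279841 4 4
ROT      : 4 4 279841
ROT      : 4 279841 4
ROT      : 279841 4 4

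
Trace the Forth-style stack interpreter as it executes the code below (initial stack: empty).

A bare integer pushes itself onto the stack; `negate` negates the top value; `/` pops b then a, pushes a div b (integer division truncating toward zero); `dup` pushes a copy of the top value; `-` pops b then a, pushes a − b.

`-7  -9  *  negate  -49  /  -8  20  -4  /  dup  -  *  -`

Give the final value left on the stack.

-7     : [-7]
-9     : [-7, -9]
*      : [63]
negate : [-63]
-49    : [-63, -49]
/      : [1]
-8     : [1, -8]
20     : [1, -8, 20]
-4     : [1, -8, 20, -4]
/      : [1, -8, -5]
dup    : [1, -8, -5, -5]
-      : [1, -8, 0]
*      : [1, 0]
-      : [1]

1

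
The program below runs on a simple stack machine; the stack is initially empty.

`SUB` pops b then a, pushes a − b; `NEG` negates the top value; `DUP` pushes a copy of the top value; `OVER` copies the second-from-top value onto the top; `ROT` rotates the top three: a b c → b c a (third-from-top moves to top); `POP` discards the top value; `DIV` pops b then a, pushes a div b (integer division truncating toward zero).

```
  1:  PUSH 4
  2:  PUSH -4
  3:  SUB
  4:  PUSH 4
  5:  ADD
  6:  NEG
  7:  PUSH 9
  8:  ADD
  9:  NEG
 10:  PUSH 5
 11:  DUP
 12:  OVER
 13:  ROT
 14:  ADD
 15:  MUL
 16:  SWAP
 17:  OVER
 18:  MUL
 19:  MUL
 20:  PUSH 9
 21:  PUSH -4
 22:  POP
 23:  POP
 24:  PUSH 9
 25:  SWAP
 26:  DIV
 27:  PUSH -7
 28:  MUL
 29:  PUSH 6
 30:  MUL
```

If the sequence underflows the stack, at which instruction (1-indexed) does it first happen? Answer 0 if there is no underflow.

PUSH 4  → [4]
PUSH -4 → [4, -4]
SUB     → [8]
PUSH 4  → [8, 4]
ADD     → [12]
NEG     → [-12]
PUSH 9  → [-12, 9]
ADD     → [-3]
NEG     → [3]
PUSH 5  → [3, 5]
DUP     → [3, 5, 5]
OVER    → [3, 5, 5, 5]
ROT     → [3, 5, 5, 5]
ADD     → [3, 5, 10]
MUL     → [3, 50]
SWAP    → [50, 3]
OVER    → [50, 3, 50]
MUL     → [50, 150]
MUL     → [7500]
PUSH 9  → [7500, 9]
PUSH -4 → [7500, 9, -4]
POP     → [7500, 9]
POP     → [7500]
PUSH 9  → [7500, 9]
SWAP    → [9, 7500]
DIV     → [0]
PUSH -7 → [0, -7]
MUL     → [0]
PUSH 6  → [0, 6]
MUL     → [0]

0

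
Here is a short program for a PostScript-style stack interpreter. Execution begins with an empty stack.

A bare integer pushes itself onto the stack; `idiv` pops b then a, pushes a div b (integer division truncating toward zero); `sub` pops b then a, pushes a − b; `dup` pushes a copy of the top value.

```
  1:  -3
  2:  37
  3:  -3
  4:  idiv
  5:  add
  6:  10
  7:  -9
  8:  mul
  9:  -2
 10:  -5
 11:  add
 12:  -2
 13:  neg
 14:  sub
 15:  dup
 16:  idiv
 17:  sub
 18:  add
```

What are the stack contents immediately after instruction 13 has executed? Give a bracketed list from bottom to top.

[-15, -90, -7, 2]

-3   → -3
37   → -3 37
-3   → -3 37 -3
idiv → -3 -12
add  → -15
10   → -15 10
-9   → -15 10 -9
mul  → -15 -90
-2   → -15 -90 -2
-5   → -15 -90 -2 -5
add  → -15 -90 -7
-2   → -15 -90 -7 -2
neg  → -15 -90 -7 2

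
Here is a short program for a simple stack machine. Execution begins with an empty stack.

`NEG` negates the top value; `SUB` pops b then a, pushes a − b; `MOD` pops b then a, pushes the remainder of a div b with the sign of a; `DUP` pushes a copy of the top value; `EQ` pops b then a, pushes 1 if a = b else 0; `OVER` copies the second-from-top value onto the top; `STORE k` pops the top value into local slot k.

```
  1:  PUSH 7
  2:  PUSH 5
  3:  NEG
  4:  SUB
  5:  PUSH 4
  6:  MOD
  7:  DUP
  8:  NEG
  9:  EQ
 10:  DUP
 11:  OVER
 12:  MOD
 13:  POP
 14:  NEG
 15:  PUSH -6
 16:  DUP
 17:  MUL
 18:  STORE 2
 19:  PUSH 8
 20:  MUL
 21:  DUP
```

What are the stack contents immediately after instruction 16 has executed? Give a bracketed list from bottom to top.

[-1, -6, -6]

PUSH 7  : 7
PUSH 5  : 7 5
NEG     : 7 -5
SUB     : 12
PUSH 4  : 12 4
MOD     : 0
DUP     : 0 0
NEG     : 0 0
EQ      : 1
DUP     : 1 1
OVER    : 1 1 1
MOD     : 1 0
POP     : 1
NEG     : -1
PUSH -6 : -1 -6
DUP     : -1 -6 -6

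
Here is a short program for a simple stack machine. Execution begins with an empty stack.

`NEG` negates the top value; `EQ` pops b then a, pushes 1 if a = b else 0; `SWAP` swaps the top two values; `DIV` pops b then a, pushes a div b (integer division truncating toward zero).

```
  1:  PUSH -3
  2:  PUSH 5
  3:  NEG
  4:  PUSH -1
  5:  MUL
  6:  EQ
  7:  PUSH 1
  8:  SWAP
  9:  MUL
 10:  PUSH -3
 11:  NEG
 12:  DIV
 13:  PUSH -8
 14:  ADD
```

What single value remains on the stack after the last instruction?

-8

PUSH -3 : [-3]
PUSH 5  : [-3, 5]
NEG     : [-3, -5]
PUSH -1 : [-3, -5, -1]
MUL     : [-3, 5]
EQ      : [0]
PUSH 1  : [0, 1]
SWAP    : [1, 0]
MUL     : [0]
PUSH -3 : [0, -3]
NEG     : [0, 3]
DIV     : [0]
PUSH -8 : [0, -8]
ADD     : [-8]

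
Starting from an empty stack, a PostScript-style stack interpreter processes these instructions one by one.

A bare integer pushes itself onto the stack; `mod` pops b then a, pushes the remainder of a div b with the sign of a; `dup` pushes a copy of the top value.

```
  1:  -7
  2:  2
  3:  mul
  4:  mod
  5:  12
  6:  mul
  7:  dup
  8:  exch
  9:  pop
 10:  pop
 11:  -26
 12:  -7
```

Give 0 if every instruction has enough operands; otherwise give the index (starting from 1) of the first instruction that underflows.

4

-7  : [-7]
2   : [-7, 2]
mul : [-14]
mod  — needs 2 operands, stack has 1 → underflow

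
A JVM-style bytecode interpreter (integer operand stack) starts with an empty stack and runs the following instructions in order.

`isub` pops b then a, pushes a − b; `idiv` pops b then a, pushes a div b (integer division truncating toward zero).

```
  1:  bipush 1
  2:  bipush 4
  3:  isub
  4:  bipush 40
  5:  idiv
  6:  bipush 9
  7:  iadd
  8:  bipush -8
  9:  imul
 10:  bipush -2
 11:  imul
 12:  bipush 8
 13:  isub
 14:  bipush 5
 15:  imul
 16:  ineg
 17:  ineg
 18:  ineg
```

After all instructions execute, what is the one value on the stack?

bipush 1   1
bipush 4   1 4
isub       -3
bipush 40  -3 40
idiv       0
bipush 9   0 9
iadd       9
bipush -8  9 -8
imul       -72
bipush -2  -72 -2
imul       144
bipush 8   144 8
isub       136
bipush 5   136 5
imul       680
ineg       -680
ineg       680
ineg       -680

-680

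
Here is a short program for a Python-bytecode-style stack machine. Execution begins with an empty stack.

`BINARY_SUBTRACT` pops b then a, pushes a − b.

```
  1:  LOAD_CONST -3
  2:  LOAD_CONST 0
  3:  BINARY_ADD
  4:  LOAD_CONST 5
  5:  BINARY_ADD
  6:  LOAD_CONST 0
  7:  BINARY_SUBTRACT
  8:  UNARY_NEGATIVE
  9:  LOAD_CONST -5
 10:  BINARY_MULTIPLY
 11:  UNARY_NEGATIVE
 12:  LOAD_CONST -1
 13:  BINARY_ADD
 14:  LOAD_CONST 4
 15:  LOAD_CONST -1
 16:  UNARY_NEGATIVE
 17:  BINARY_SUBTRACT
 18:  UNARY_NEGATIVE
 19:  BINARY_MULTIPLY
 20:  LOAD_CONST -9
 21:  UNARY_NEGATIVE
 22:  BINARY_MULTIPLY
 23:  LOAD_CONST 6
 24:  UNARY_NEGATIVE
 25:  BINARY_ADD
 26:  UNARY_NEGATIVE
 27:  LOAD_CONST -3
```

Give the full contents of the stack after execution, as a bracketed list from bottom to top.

LOAD_CONST -3   → [-3]
LOAD_CONST 0    → [-3, 0]
BINARY_ADD      → [-3]
LOAD_CONST 5    → [-3, 5]
BINARY_ADD      → [2]
LOAD_CONST 0    → [2, 0]
BINARY_SUBTRACT → [2]
UNARY_NEGATIVE  → [-2]
LOAD_CONST -5   → [-2, -5]
BINARY_MULTIPLY → [10]
UNARY_NEGATIVE  → [-10]
LOAD_CONST -1   → [-10, -1]
BINARY_ADD      → [-11]
LOAD_CONST 4    → [-11, 4]
LOAD_CONST -1   → [-11, 4, -1]
UNARY_NEGATIVE  → [-11, 4, 1]
BINARY_SUBTRACT → [-11, 3]
UNARY_NEGATIVE  → [-11, -3]
BINARY_MULTIPLY → [33]
LOAD_CONST -9   → [33, -9]
UNARY_NEGATIVE  → [33, 9]
BINARY_MULTIPLY → [297]
LOAD_CONST 6    → [297, 6]
UNARY_NEGATIVE  → [297, -6]
BINARY_ADD      → [291]
UNARY_NEGATIVE  → [-291]
LOAD_CONST -3   → [-291, -3]

[-291, -3]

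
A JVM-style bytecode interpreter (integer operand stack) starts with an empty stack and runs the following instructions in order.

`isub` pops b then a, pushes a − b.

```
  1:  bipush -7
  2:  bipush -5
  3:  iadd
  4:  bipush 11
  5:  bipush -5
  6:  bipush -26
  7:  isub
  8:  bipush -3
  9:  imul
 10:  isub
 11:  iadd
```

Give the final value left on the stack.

bipush -7  → -7
bipush -5  → -7 -5
iadd       → -12
bipush 11  → -12 11
bipush -5  → -12 11 -5
bipush -26 → -12 11 -5 -26
isub       → -12 11 21
bipush -3  → -12 11 21 -3
imul       → -12 11 -63
isub       → -12 74
iadd       → 62

62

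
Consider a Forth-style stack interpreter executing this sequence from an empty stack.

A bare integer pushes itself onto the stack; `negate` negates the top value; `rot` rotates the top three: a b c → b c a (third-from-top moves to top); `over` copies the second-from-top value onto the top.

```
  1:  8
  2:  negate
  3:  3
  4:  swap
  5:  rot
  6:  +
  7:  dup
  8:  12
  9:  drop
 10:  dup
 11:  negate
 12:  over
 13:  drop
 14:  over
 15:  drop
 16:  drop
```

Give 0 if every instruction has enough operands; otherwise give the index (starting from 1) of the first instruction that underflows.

8       8
negate  -8
3       -8 3
swap    3 -8
rot  — needs 3 operands, stack has 2 → underflow

5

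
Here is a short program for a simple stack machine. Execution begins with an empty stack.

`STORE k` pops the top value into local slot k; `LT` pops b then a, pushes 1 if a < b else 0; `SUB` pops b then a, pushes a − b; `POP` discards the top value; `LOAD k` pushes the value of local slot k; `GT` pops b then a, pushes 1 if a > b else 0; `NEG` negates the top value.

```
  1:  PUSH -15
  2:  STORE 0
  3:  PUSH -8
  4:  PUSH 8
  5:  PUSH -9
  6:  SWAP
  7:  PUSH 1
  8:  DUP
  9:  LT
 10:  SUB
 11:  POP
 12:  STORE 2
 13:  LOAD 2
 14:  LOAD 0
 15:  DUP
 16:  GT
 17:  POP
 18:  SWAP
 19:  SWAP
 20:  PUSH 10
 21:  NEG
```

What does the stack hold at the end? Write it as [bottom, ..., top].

[-8, -9, -10]

PUSH -15 -> [-15]
STORE 0  -> []
PUSH -8  -> [-8]
PUSH 8   -> [-8, 8]
PUSH -9  -> [-8, 8, -9]
SWAP     -> [-8, -9, 8]
PUSH 1   -> [-8, -9, 8, 1]
DUP      -> [-8, -9, 8, 1, 1]
LT       -> [-8, -9, 8, 0]
SUB      -> [-8, -9, 8]
POP      -> [-8, -9]
STORE 2  -> [-8]
LOAD 2   -> [-8, -9]
LOAD 0   -> [-8, -9, -15]
DUP      -> [-8, -9, -15, -15]
GT       -> [-8, -9, 0]
POP      -> [-8, -9]
SWAP     -> [-9, -8]
SWAP     -> [-8, -9]
PUSH 10  -> [-8, -9, 10]
NEG      -> [-8, -9, -10]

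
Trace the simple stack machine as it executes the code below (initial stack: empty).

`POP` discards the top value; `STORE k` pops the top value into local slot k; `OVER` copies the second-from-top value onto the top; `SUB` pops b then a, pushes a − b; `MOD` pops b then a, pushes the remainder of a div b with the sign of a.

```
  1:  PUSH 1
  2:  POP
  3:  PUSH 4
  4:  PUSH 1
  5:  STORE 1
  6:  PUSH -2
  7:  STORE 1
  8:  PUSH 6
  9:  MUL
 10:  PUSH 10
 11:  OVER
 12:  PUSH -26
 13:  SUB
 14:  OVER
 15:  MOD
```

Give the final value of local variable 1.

-2

PUSH 1    1
POP       (empty)
PUSH 4    4
PUSH 1    4 1
STORE 1   4
PUSH -2   4 -2
STORE 1   4
PUSH 6    4 6
MUL       24
PUSH 10   24 10
OVER      24 10 24
PUSH -26  24 10 24 -26
SUB       24 10 50
OVER      24 10 50 10
MOD       24 10 0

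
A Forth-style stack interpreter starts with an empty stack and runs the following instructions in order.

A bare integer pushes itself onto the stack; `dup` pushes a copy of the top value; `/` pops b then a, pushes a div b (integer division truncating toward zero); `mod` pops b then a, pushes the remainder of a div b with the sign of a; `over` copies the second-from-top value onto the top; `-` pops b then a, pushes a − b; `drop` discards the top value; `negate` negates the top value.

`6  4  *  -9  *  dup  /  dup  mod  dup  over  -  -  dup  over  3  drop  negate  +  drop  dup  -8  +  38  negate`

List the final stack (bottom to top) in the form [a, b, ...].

[0, -8, -38]

6       [6]
4       [6, 4]
*       [24]
-9      [24, -9]
*       [-216]
dup     [-216, -216]
/       [1]
dup     [1, 1]
mod     [0]
dup     [0, 0]
over    [0, 0, 0]
-       [0, 0]
-       [0]
dup     [0, 0]
over    [0, 0, 0]
3       [0, 0, 0, 3]
drop    [0, 0, 0]
negate  [0, 0, 0]
+       [0, 0]
drop    [0]
dup     [0, 0]
-8      [0, 0, -8]
+       [0, -8]
38      [0, -8, 38]
negate  [0, -8, -38]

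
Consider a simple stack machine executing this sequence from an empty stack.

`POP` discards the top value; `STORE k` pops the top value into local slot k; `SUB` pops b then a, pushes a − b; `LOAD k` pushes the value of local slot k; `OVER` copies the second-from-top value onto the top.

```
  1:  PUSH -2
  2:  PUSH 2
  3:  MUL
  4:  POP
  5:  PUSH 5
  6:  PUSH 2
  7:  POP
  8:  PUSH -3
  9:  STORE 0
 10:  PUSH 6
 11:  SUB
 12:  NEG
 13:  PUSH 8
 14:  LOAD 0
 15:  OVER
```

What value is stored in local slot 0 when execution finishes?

PUSH -2 : [-2]
PUSH 2  : [-2, 2]
MUL     : [-4]
POP     : []
PUSH 5  : [5]
PUSH 2  : [5, 2]
POP     : [5]
PUSH -3 : [5, -3]
STORE 0 : [5]
PUSH 6  : [5, 6]
SUB     : [-1]
NEG     : [1]
PUSH 8  : [1, 8]
LOAD 0  : [1, 8, -3]
OVER    : [1, 8, -3, 8]

-3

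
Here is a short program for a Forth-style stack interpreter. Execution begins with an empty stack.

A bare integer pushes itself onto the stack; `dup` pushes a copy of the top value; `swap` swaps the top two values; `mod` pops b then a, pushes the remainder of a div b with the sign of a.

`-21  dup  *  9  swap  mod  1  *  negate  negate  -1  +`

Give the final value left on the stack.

8

-21    : [-21]
dup    : [-21, -21]
*      : [441]
9      : [441, 9]
swap   : [9, 441]
mod    : [9]
1      : [9, 1]
*      : [9]
negate : [-9]
negate : [9]
-1     : [9, -1]
+      : [8]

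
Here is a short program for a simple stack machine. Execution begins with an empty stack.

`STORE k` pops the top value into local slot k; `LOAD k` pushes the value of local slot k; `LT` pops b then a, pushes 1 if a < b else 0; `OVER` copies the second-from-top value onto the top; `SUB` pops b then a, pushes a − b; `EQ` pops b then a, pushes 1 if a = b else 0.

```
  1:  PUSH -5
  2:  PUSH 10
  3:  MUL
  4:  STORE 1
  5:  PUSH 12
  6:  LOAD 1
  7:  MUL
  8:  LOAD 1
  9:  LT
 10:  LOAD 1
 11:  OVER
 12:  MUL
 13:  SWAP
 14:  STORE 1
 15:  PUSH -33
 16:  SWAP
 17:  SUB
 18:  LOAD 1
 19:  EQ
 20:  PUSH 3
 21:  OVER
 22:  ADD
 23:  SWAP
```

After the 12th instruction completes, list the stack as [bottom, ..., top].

[1, -50]

PUSH -5 → [-5]
PUSH 10 → [-5, 10]
MUL     → [-50]
STORE 1 → []
PUSH 12 → [12]
LOAD 1  → [12, -50]
MUL     → [-600]
LOAD 1  → [-600, -50]
LT      → [1]
LOAD 1  → [1, -50]
OVER    → [1, -50, 1]
MUL     → [1, -50]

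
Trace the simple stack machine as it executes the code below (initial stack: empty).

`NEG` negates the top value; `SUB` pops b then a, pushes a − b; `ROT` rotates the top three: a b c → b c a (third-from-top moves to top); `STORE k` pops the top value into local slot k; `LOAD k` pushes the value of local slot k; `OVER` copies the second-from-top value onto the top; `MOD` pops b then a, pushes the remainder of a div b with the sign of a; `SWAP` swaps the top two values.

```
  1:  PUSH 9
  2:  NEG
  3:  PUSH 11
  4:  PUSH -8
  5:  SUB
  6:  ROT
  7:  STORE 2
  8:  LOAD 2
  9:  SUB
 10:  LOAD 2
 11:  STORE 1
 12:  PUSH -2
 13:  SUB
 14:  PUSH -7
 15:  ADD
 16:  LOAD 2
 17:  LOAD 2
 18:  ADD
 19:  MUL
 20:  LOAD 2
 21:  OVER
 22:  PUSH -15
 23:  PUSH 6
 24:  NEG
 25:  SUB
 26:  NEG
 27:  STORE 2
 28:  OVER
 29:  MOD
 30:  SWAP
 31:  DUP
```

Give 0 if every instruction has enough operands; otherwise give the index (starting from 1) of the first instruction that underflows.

PUSH 9  -> 9
NEG     -> -9
PUSH 11 -> -9 11
PUSH -8 -> -9 11 -8
SUB     -> -9 19
ROT  — needs 3 operands, stack has 2 → underflow

6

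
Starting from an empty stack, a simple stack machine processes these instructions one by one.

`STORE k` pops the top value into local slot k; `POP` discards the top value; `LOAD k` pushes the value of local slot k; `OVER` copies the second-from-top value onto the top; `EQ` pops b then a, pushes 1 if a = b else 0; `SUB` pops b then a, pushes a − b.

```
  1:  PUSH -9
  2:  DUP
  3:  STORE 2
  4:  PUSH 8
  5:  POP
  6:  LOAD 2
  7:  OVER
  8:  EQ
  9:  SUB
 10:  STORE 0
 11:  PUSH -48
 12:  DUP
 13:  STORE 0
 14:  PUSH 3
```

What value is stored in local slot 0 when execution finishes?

-48

PUSH -9  -> [-9]
DUP      -> [-9, -9]
STORE 2  -> [-9]
PUSH 8   -> [-9, 8]
POP      -> [-9]
LOAD 2   -> [-9, -9]
OVER     -> [-9, -9, -9]
EQ       -> [-9, 1]
SUB      -> [-10]
STORE 0  -> []
PUSH -48 -> [-48]
DUP      -> [-48, -48]
STORE 0  -> [-48]
PUSH 3   -> [-48, 3]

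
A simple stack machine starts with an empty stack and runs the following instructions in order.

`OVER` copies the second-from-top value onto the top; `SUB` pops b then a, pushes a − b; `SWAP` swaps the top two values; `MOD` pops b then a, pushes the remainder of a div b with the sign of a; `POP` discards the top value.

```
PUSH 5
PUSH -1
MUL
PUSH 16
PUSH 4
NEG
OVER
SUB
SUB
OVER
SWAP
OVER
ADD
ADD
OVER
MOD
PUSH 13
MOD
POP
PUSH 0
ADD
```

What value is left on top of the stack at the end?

-5

PUSH 5  → [5]
PUSH -1 → [5, -1]
MUL     → [-5]
PUSH 16 → [-5, 16]
PUSH 4  → [-5, 16, 4]
NEG     → [-5, 16, -4]
OVER    → [-5, 16, -4, 16]
SUB     → [-5, 16, -20]
SUB     → [-5, 36]
OVER    → [-5, 36, -5]
SWAP    → [-5, -5, 36]
OVER    → [-5, -5, 36, -5]
ADD     → [-5, -5, 31]
ADD     → [-5, 26]
OVER    → [-5, 26, -5]
MOD     → [-5, 1]
PUSH 13 → [-5, 1, 13]
MOD     → [-5, 1]
POP     → [-5]
PUSH 0  → [-5, 0]
ADD     → [-5]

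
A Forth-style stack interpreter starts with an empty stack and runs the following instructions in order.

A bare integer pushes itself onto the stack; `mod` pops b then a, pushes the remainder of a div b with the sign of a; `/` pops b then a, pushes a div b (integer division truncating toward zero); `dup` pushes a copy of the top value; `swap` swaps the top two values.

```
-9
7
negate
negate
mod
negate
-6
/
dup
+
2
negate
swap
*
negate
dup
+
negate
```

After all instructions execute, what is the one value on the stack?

0

-9      [-9]
7       [-9, 7]
negate  [-9, -7]
negate  [-9, 7]
mod     [-2]
negate  [2]
-6      [2, -6]
/       [0]
dup     [0, 0]
+       [0]
2       [0, 2]
negate  [0, -2]
swap    [-2, 0]
*       [0]
negate  [0]
dup     [0, 0]
+       [0]
negate  [0]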